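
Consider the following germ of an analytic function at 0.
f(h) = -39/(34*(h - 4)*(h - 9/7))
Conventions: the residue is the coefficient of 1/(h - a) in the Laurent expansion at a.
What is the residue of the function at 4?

The residue is -273/646.

At the order-1 pole 4 set g(h) = (h - (4))*f(h) = -39/(34*(h - 9/7)).
Simple pole: residue = g(a) at a = 4, which is -273/646.


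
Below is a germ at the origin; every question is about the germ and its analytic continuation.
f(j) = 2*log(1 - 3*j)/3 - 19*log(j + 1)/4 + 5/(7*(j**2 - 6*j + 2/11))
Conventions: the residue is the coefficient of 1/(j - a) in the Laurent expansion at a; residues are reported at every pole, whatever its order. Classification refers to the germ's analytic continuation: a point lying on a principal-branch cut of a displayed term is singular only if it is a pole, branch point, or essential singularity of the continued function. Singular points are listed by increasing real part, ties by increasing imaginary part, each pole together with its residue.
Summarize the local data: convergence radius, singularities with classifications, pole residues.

Denominator factor (j**2 - 6*j + 2/11): discriminant 388/11, real irrational roots 3 + (1/11)*sqrt(1067) and 3 - (1/11)*sqrt(1067); poles of order 1, moduli 3 + (1/11)*sqrt(1067) and 3 - (1/11)*sqrt(1067).
Branch term (-19/4)*log(1 - j/(-1)): its argument vanishes at j = -1, a logarithmic branch point, modulus 1.
Branch term (2/3)*log(1 - j/(1/3)): its argument vanishes at j = 1/3, a logarithmic branch point, modulus 1/3.
The radius of convergence is the smallest modulus among the singular points: 3 - (1/11)*sqrt(1067).
The branch terms are analytic at 3 - (1/11)*sqrt(1067) and contribute nothing to the residue; only the rational part matters.
The factor j**2 - 6*j + 2/11 splits as (j - a)(j - a') with a = 3 - (1/11)*sqrt(1067), a' = 3 + (1/11)*sqrt(1067). At the order-1 pole a set g(j) = (j - a)*(rational part) = [5/7] / (j - a').
Simple pole: residue = g(a) at a = 3 - (1/11)*sqrt(1067), which is -(5/1358)*sqrt(1067).
The branch terms are analytic at 3 + (1/11)*sqrt(1067) and contribute nothing to the residue; only the rational part matters.
The factor j**2 - 6*j + 2/11 splits as (j - a)(j - a') with a = 3 + (1/11)*sqrt(1067), a' = 3 - (1/11)*sqrt(1067). At the order-1 pole a set g(j) = (j - a)*(rational part) = [5/7] / (j - a').
Simple pole: residue = g(a) at a = 3 + (1/11)*sqrt(1067), which is (5/1358)*sqrt(1067).
List the singular points by increasing real part (a conjugate pair: the negative imaginary part first).

Radius of convergence at 0: 3 - (1/11)*sqrt(1067).
At -1: a logarithmic branch point.
At 3 - (1/11)*sqrt(1067): a pole of order 1; residue -(5/1358)*sqrt(1067).
At 1/3: a logarithmic branch point.
At 3 + (1/11)*sqrt(1067): a pole of order 1; residue (5/1358)*sqrt(1067).


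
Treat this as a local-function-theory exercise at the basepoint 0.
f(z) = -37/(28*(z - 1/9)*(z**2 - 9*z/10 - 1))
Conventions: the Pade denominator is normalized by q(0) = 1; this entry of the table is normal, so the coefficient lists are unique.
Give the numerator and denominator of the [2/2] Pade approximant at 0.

Taylor coefficients needed (expand at 0): a_0 = -333/28, a_1 = -26973/280, a_2 = -2487843/2800, a_3 = -223063713/28000, a_4 = -20089340883/280000.
Write the denominator as Q(z) = 1 + q1*z + q2*z^2. Requiring Q*f - P = O(z^5) with deg P <= 2 kills the coefficients of z^3..z^4 in Q*f:
  z^3: a_3 + q1*a_2 + q2*a_1 = 0, i.e. -223063713/28000 + (-2487843/2800)*q1 + (-26973/280)*q2 = 0.
  z^4: a_4 + q1*a_3 + q2*a_2 = 0, i.e. -20089340883/280000 + (-223063713/28000)*q1 + (-2487843/2800)*q2 = 0.
Solving this linear system: q1 = -1179351/155710, q2 = -1999351/155710.
The numerator is Q*f truncated at degree 2: P0 = a_0 = -333/28; P1 = a_1 + q1*a_0 = -194805/31142; P2 = a_2 + q1*a_1 + q2*a_0 = -674325/108997.

The Pade approximant has numerator coefficients [-333/28, -194805/31142, -674325/108997]; denominator coefficients [1, -1179351/155710, -1999351/155710].


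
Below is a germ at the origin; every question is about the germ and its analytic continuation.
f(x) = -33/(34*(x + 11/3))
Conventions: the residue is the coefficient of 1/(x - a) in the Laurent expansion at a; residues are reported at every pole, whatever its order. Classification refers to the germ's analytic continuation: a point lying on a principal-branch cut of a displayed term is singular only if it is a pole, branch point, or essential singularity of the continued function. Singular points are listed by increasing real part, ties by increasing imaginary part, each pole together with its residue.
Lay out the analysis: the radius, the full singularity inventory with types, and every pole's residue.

Radius of convergence at 0: 11/3.
At -11/3: a pole of order 1; residue -33/34.

Denominator factor (x + 11/3): pole of order 1 at -11/3, modulus 11/3.
The radius of convergence is the smallest modulus among the singular points: 11/3.
At the order-1 pole -11/3 set g(x) = (x - (-11/3))*f(x) = -33/34.
Simple pole: residue = g(a) at a = -11/3, which is -33/34.


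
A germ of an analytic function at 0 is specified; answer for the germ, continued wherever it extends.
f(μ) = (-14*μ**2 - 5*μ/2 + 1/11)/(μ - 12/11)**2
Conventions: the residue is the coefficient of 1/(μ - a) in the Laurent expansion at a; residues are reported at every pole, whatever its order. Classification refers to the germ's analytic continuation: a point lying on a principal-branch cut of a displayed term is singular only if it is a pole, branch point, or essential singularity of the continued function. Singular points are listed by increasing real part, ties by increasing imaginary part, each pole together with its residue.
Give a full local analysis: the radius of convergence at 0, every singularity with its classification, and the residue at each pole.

Radius of convergence at 0: 12/11.
At 12/11: a pole of order 2; residue -727/22.

Denominator factor (μ - 12/11)^2: pole of order 2 at 12/11, modulus 12/11.
The radius of convergence is the smallest modulus among the singular points: 12/11.
At the order-2 pole 12/11 set g(μ) = (μ - (12/11))^2*f(μ) = -14*μ**2 - 5*μ/2 + 1/11.
Order-2 pole: residue = g'(a); g'(12/11) = -727/22, so the residue is -727/22.


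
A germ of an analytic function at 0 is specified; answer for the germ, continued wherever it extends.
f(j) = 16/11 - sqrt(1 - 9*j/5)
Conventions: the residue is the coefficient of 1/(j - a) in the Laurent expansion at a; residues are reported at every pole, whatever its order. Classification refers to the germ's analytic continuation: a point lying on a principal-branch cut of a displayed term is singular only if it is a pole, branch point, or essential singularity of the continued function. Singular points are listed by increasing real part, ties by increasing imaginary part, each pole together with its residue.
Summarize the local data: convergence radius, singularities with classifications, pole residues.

Radius of convergence at 0: 5/9.
At 5/9: an algebraic (square-root) branch point.

Branch term (-1)*sqrt(1 - j/(5/9)): its argument vanishes at j = 5/9, a square-root branch point, modulus 5/9.
The radius of convergence is the smallest modulus among the singular points: 5/9.


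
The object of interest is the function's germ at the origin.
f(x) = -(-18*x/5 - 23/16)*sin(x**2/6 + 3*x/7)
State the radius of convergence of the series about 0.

The radius of convergence is infinite.

The factor -sin(x**2/6 + 3*x/7) is entire and contributes no finite singular point.
The polynomial part has no poles.
No finite singular points: the Taylor series at 0 converges everywhere.


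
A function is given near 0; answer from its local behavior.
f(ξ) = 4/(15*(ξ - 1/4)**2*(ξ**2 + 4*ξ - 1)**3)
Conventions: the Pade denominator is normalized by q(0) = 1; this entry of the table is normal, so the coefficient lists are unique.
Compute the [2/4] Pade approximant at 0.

The Pade approximant has numerator coefficients [-64/15, -2818304/817161, -5028544/1361935]; denominator coefficients [1, -5227560/272387, 38596872/272387, -131399104/272387, 177685446/272387].

Taylor coefficients needed (expand at 0): a_0 = -64/15, a_1 = -256/3, a_2 = -5184/5, a_3 = -147968/15, a_4 = -1211776/15, a_5 = -2985472/5, a_6 = -61416064/15.
Write the denominator as Q(ξ) = 1 + q1*ξ + q2*ξ^2 + q3*ξ^3 + q4*ξ^4. Requiring Q*f - P = O(ξ^7) with deg P <= 2 kills the coefficients of ξ^3..ξ^6 in Q*f:
  ξ^3: a_3 + q1*a_2 + q2*a_1 + q3*a_0 = 0, i.e. -147968/15 + (-5184/5)*q1 + (-256/3)*q2 + (-64/15)*q3 = 0.
  ξ^4: a_4 + q1*a_3 + q2*a_2 + q3*a_1 + q4*a_0 = 0, i.e. -1211776/15 + (-147968/15)*q1 + (-5184/5)*q2 + (-256/3)*q3 + (-64/15)*q4 = 0.
  ξ^5: a_5 + q1*a_4 + q2*a_3 + q3*a_2 + q4*a_1 = 0, i.e. -2985472/5 + (-1211776/15)*q1 + (-147968/15)*q2 + (-5184/5)*q3 + (-256/3)*q4 = 0.
  ξ^6: a_6 + q1*a_5 + q2*a_4 + q3*a_3 + q4*a_2 = 0, i.e. -61416064/15 + (-2985472/5)*q1 + (-1211776/15)*q2 + (-147968/15)*q3 + (-5184/5)*q4 = 0.
Solving this linear system: q1 = -5227560/272387, q2 = 38596872/272387, q3 = -131399104/272387, q4 = 177685446/272387.
The numerator is Q*f truncated at degree 2: P0 = a_0 = -64/15; P1 = a_1 + q1*a_0 = -2818304/817161; P2 = a_2 + q1*a_1 + q2*a_0 = -5028544/1361935.


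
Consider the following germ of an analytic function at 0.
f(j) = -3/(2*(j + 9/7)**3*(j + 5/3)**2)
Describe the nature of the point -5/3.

The denominator factor j + 5/3 vanishes at -5/3 and appears to the power 2; the numerator there equals -3/2, nonzero, and no other factor vanishes.
Hence a pole whose order is the multiplicity, 2.

The point is a pole of order 2.


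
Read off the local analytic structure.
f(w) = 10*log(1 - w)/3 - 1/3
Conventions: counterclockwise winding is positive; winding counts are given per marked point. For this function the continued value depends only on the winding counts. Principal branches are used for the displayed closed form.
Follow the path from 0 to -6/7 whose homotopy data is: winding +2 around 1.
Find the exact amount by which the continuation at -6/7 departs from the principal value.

Continued minus principal equals (40/3)*pi*i.

The rational part is single-valued and drops out of the difference; each branch term changes only by its own monodromy.
(10/3)*log(1 - w/(1)): each positive loop around 1 adds 2*pi*i to the log, so winding +2 contributes (10/3)*(2)*2*pi*i = (40/3)*pi*i.
Summing the contributions at w = -6/7 gives (40/3)*pi*i.


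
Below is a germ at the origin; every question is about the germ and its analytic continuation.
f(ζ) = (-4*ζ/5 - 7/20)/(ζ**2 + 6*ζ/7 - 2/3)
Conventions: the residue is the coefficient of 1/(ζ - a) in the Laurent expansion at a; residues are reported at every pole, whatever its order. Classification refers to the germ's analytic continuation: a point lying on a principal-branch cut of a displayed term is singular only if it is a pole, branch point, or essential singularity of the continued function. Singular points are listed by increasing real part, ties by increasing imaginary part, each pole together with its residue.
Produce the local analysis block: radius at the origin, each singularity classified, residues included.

Denominator factor (ζ**2 + 6*ζ/7 - 2/3): discriminant 500/147, real irrational roots -3/7 + (5/21)*sqrt(15) and -3/7 - (5/21)*sqrt(15); poles of order 1, moduli -3/7 + (5/21)*sqrt(15) and 3/7 + (5/21)*sqrt(15).
The radius of convergence is the smallest modulus among the singular points: -3/7 + (5/21)*sqrt(15).
The factor ζ**2 + 6*ζ/7 - 2/3 splits as (ζ - a)(ζ - a') with a = -3/7 - (5/21)*sqrt(15), a' = -3/7 + (5/21)*sqrt(15). At the order-1 pole a set g(ζ) = (ζ - a)*f(ζ) = [-4*ζ/5 - 7/20] / (ζ - a').
Simple pole: residue = g(a) at a = -3/7 - (5/21)*sqrt(15), which is -2/5 + (1/1000)*sqrt(15).
The factor ζ**2 + 6*ζ/7 - 2/3 splits as (ζ - a)(ζ - a') with a = -3/7 + (5/21)*sqrt(15), a' = -3/7 - (5/21)*sqrt(15). At the order-1 pole a set g(ζ) = (ζ - a)*f(ζ) = [-4*ζ/5 - 7/20] / (ζ - a').
Simple pole: residue = g(a) at a = -3/7 + (5/21)*sqrt(15), which is -2/5 - (1/1000)*sqrt(15).
List the singular points by increasing real part (a conjugate pair: the negative imaginary part first).

Radius of convergence at 0: -3/7 + (5/21)*sqrt(15).
At -3/7 - (5/21)*sqrt(15): a pole of order 1; residue -2/5 + (1/1000)*sqrt(15).
At -3/7 + (5/21)*sqrt(15): a pole of order 1; residue -2/5 - (1/1000)*sqrt(15).


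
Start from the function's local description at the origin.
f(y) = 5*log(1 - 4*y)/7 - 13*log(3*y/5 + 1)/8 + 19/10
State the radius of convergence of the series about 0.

Branch term (-13/8)*log(1 - y/(-5/3)): its argument vanishes at y = -5/3, a logarithmic branch point, modulus 5/3.
Branch term (5/7)*log(1 - y/(1/4)): its argument vanishes at y = 1/4, a logarithmic branch point, modulus 1/4.
The radius of convergence is the smallest modulus among the singular points: 1/4.

The radius of convergence is 1/4.


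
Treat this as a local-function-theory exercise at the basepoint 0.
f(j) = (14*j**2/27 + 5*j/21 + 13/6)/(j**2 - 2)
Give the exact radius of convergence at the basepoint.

Denominator factor (j**2 - 2): discriminant 8, real irrational roots sqrt(2) and -sqrt(2); poles of order 1, moduli sqrt(2) and sqrt(2).
The radius of convergence is the smallest modulus among the singular points: sqrt(2).

The radius of convergence is sqrt(2).


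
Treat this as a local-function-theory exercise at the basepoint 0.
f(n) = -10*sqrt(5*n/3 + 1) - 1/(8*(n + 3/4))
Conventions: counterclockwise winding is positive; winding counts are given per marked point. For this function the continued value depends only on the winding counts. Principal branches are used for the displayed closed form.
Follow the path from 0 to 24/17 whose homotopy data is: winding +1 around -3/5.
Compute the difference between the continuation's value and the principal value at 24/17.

The rational part is single-valued and drops out of the difference; each branch term changes only by its own monodromy.
(-10)*sqrt(1 - n/(-3/5)): winding +1 is odd, the square root flips sign, contributing -2*(-10)*sqrt(1 - (24/17)/(-3/5)) = -2*(-10)*sqrt(57/17) = (20/17)*sqrt(969).
Summing the contributions at n = 24/17 gives (20/17)*sqrt(969).

Continued minus principal equals (20/17)*sqrt(969).


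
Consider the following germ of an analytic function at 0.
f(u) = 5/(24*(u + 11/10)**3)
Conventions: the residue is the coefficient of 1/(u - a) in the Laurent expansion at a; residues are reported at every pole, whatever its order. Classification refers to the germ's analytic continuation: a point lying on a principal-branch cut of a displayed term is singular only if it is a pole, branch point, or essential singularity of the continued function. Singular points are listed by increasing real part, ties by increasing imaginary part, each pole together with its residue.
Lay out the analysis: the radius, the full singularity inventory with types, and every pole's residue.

Denominator factor (u + 11/10)^3: pole of order 3 at -11/10, modulus 11/10.
The radius of convergence is the smallest modulus among the singular points: 11/10.
At the order-3 pole -11/10 set g(u) = (u - (-11/10))^3*f(u) = 5/24.
Order-3 pole: residue = g''(a)/2; g''(-11/10) = 0, so the residue is 0.

Radius of convergence at 0: 11/10.
At -11/10: a pole of order 3; residue 0.


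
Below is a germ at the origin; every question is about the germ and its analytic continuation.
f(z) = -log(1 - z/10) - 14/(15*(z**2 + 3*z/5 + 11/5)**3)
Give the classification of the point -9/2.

Denominator factors: z**2 + 3*z/5 + 11/5 = 79/4 at z = -9/2 — none vanishes.
Branch term log(1 - z/(10)): argument at -9/2 is 29/20, nonzero, so -9/2 is not its branch point (a point on a principal cut is still regular for the continued germ).
So the germ continues analytically to -9/2.

The point is a regular point.


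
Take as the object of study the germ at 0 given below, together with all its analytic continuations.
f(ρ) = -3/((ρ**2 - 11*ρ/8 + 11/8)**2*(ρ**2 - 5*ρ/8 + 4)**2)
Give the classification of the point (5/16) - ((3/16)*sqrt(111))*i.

The denominator factor ρ**2 - 5*ρ/8 + 4 vanishes at (5/16) - ((3/16)*sqrt(111))*i and appears to the power 2; the numerator there equals -3, nonzero, and no other factor vanishes.
Hence a pole whose order is the multiplicity, 2.

The point is a pole of order 2.


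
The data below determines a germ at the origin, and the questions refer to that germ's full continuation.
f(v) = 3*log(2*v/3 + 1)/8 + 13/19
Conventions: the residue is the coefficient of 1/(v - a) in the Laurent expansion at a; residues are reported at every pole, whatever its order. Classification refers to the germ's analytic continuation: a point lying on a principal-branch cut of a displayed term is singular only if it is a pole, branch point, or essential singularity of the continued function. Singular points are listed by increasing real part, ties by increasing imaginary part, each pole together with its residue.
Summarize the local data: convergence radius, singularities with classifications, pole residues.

Branch term (3/8)*log(1 - v/(-3/2)): its argument vanishes at v = -3/2, a logarithmic branch point, modulus 3/2.
The radius of convergence is the smallest modulus among the singular points: 3/2.

Radius of convergence at 0: 3/2.
At -3/2: a logarithmic branch point.


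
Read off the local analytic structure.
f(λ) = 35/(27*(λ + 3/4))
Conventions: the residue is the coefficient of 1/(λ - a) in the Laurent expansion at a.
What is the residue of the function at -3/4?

At the order-1 pole -3/4 set g(λ) = (λ - (-3/4))*f(λ) = 35/27.
Simple pole: residue = g(a) at a = -3/4, which is 35/27.

The residue is 35/27.


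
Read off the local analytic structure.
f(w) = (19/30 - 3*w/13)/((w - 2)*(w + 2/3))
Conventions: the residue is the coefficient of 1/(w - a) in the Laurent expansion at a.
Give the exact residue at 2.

The residue is 67/1040.

At the order-1 pole 2 set g(w) = (w - (2))*f(w) = (19/30 - 3*w/13)/(w + 2/3).
Simple pole: residue = g(a) at a = 2, which is 67/1040.


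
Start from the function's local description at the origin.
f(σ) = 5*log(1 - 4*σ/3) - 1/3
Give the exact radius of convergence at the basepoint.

The radius of convergence is 3/4.

Branch term (5)*log(1 - σ/(3/4)): its argument vanishes at σ = 3/4, a logarithmic branch point, modulus 3/4.
The radius of convergence is the smallest modulus among the singular points: 3/4.


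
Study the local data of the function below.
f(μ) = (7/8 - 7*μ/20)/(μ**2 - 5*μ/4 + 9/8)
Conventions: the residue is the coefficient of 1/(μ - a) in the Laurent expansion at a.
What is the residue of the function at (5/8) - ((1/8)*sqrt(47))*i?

The residue is (-7/40) + ((21/376)*sqrt(47))*i.

The factor μ**2 - 5*μ/4 + 9/8 splits as (μ - a)(μ - a') with a = (5/8) - ((1/8)*sqrt(47))*i, a' = (5/8) + ((1/8)*sqrt(47))*i. At the order-1 pole a set g(μ) = (μ - a)*f(μ) = [7/8 - 7*μ/20] / (μ - a').
Simple pole: residue = g(a) at a = (5/8) - ((1/8)*sqrt(47))*i, which is (-7/40) + ((21/376)*sqrt(47))*i.


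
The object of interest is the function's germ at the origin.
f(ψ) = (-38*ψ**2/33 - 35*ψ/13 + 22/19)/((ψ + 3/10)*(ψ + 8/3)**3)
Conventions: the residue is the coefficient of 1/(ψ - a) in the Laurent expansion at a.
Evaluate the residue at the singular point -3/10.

The residue is 136590840/972444187.

At the order-1 pole -3/10 set g(ψ) = (ψ - (-3/10))*f(ψ) = (-38*ψ**2/33 - 35*ψ/13 + 22/19)/(ψ + 8/3)**3.
Simple pole: residue = g(a) at a = -3/10, which is 136590840/972444187.


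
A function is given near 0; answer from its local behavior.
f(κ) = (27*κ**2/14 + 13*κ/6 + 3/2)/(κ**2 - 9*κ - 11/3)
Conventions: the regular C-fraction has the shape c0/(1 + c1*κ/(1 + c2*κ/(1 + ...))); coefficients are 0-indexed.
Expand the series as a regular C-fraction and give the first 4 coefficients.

Taylor coefficients (expand at 0): a_0 = -9/22, a_1 = 50/121, a_2 = -15390/9317, a_3 = 427080/102487.
c0 = a_0 = -9/22. Peel one level at a time: if S = 1 + c*κ/S' with S'(0) = 1, then c is the κ-coefficient of S and S' = c*κ/(S - 1).
S_1 = c0/f = 1 + (100/99)*κ + (-18820/6237)*κ^2 + ...; c1 = 100/99.
S_2 = c1*κ/(S_1 - 1) = 1 + (941/315)*κ + (7221/1225)*κ^2 + ...; c2 = 941/315.
S_3 = c2*κ/(S_2 - 1) = 1 + (-64989/32935)*κ + ...; c3 = -64989/32935.

The regular C-fraction coefficients are [-9/22, 100/99, 941/315, -64989/32935].


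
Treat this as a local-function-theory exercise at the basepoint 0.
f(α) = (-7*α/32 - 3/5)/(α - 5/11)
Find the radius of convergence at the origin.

Denominator factor (α - 5/11): pole of order 1 at 5/11, modulus 5/11.
The radius of convergence is the smallest modulus among the singular points: 5/11.

The radius of convergence is 5/11.


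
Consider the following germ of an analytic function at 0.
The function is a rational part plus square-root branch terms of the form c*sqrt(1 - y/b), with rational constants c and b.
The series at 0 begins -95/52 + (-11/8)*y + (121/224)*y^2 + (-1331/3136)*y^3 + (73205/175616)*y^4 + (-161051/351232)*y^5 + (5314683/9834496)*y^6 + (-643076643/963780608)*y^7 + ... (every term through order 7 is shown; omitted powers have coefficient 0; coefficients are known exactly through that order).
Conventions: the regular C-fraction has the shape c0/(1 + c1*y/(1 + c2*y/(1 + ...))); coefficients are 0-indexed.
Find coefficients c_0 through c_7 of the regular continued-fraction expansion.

Taylor coefficients (read off): a_0 = -95/52, a_1 = -11/8, a_2 = 121/224, a_3 = -1331/3136, a_4 = 73205/175616, a_5 = -161051/351232, a_6 = 5314683/9834496, a_7 = -643076643/963780608.
c0 = a_0 = -95/52. Peel one level at a time: if S = 1 + c*y/S' with S'(0) = 1, then c is the y-coefficient of S and S' = c*y/(S - 1).
S_1 = c0/f = 1 + (-143/190)*y + (435721/505400)*y^2 + ...; c1 = -143/190.
S_2 = c1*y/(S_1 - 1) = 1 + (3047/2660)*y + (-121/784)*y^2 + ...; c2 = 3047/2660.
S_3 = c2*y/(S_2 - 1) = 1 + (1045/7756)*y + (-5276205/60155536)*y^2 + ...; c3 = 1045/7756.
S_4 = c3*y/(S_3 - 1) = 1 + (5049/7756)*y + (-121/784)*y^2 + ...; c4 = 5049/7756.
S_5 = c4*y/(S_4 - 1) = 1 + (3047/12852)*y + (-21484397/165173904)*y^2 + ...; c5 = 3047/12852.
S_6 = c5*y/(S_5 - 1) = 1 + (7051/12852)*y + (-121/784)*y^2 + ...; c6 = 7051/12852.
S_7 = c6*y/(S_6 - 1) = 1 + (5049/17948)*y + ...; c7 = 5049/17948.

The regular C-fraction coefficients are [-95/52, -143/190, 3047/2660, 1045/7756, 5049/7756, 3047/12852, 7051/12852, 5049/17948].


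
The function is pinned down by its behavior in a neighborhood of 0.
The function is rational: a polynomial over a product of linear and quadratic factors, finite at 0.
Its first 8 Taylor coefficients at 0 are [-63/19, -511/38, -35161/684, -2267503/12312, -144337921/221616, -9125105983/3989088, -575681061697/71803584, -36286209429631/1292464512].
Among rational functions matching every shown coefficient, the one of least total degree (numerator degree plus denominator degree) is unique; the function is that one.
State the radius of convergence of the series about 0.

The radius of convergence is 2/7.

No rational of total degree below 3 reproduces all 8 coefficients; solving the [0/3] Pade equations on them gives f(h) = -18/(19*(h - 2/7)*(h**2 + 5*h/9 - 1)), whose expansion matches every shown term.
Denominator factor (h**2 + 5*h/9 - 1): discriminant 349/81, real irrational roots -5/18 + (1/18)*sqrt(349) and -5/18 - (1/18)*sqrt(349); poles of order 1, moduli -5/18 + (1/18)*sqrt(349) and 5/18 + (1/18)*sqrt(349).
Denominator factor (h - 2/7): pole of order 1 at 2/7, modulus 2/7.
The radius of convergence is the smallest modulus among the singular points: 2/7.


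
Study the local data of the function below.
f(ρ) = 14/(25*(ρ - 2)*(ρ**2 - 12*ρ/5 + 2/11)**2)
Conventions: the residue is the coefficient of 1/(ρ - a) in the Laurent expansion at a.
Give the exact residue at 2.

The residue is 847/578.

At the order-1 pole 2 set g(ρ) = (ρ - (2))*f(ρ) = 14/(25*(ρ**2 - 12*ρ/5 + 2/11)**2).
Simple pole: residue = g(a) at a = 2, which is 847/578.


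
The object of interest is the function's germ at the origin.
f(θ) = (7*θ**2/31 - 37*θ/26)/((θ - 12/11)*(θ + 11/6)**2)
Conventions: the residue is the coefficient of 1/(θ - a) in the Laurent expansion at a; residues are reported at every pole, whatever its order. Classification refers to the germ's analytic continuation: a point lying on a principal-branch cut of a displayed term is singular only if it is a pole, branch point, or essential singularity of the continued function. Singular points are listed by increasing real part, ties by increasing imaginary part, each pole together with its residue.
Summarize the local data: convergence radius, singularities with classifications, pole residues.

Radius of convergence at 0: 12/11.
At -11/6: a pole of order 2; residue 5643187/15011347.
At 12/11: a pole of order 1; residue -2253528/15011347.

Denominator factor (θ + 11/6)^2: pole of order 2 at -11/6, modulus 11/6.
Denominator factor (θ - 12/11): pole of order 1 at 12/11, modulus 12/11.
The radius of convergence is the smallest modulus among the singular points: 12/11.
At the order-2 pole -11/6 set g(θ) = (θ - (-11/6))^2*f(θ) = (7*θ**2/31 - 37*θ/26)/(θ - 12/11).
Order-2 pole: residue = g'(a); g'(-11/6) = 5643187/15011347, so the residue is 5643187/15011347.
At the order-1 pole 12/11 set g(θ) = (θ - (12/11))*f(θ) = (7*θ**2/31 - 37*θ/26)/(θ + 11/6)**2.
Simple pole: residue = g(a) at a = 12/11, which is -2253528/15011347.
List the singular points by increasing real part (a conjugate pair: the negative imaginary part first).


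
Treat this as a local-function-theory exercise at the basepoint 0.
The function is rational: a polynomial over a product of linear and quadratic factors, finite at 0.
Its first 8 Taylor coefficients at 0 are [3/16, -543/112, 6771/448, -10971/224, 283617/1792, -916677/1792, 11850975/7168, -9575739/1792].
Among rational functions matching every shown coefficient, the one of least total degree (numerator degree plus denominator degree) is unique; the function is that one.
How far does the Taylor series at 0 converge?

The radius of convergence is -2 + (4/3)*sqrt(3).

No rational of total degree below 4 reproduces all 8 coefficients; solving the [2/2] Pade equations on them gives f(λ) = (-4*λ**2/7 + 40*λ/7 - 1/4)/(λ**2 - 4*λ - 4/3), whose expansion matches every shown term.
Denominator factor (λ**2 - 4*λ - 4/3): discriminant 64/3, real irrational roots 2 + (4/3)*sqrt(3) and 2 - (4/3)*sqrt(3); poles of order 1, moduli 2 + (4/3)*sqrt(3) and -2 + (4/3)*sqrt(3).
The radius of convergence is the smallest modulus among the singular points: -2 + (4/3)*sqrt(3).


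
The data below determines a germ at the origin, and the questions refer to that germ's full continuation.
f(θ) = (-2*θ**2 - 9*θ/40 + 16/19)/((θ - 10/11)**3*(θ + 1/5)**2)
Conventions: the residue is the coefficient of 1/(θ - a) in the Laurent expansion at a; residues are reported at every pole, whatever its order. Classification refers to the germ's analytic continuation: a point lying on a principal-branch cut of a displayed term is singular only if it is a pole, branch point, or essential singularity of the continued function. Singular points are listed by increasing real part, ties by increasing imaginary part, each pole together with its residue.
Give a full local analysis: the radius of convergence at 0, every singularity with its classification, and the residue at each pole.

Denominator factor (θ - 10/11)^3: pole of order 3 at 10/11, modulus 10/11.
Denominator factor (θ + 1/5)^2: pole of order 2 at -1/5, modulus 1/5.
The radius of convergence is the smallest modulus among the singular points: 1/5.
At the order-2 pole -1/5 set g(θ) = (θ - (-1/5))^2*f(θ) = (-2*θ**2 - 9*θ/40 + 16/19)/(θ - 10/11)**3.
Order-2 pole: residue = g'(a); g'(-1/5) = -1063701925/526141958, so the residue is -1063701925/526141958.
At the order-3 pole 10/11 set g(θ) = (θ - (10/11))^3*f(θ) = (-2*θ**2 - 9*θ/40 + 16/19)/(θ + 1/5)**2.
Order-3 pole: residue = g''(a)/2; g''(10/11) = 1063701925/263070979, so the residue is 1063701925/526141958.
List the singular points by increasing real part (a conjugate pair: the negative imaginary part first).

Radius of convergence at 0: 1/5.
At -1/5: a pole of order 2; residue -1063701925/526141958.
At 10/11: a pole of order 3; residue 1063701925/526141958.


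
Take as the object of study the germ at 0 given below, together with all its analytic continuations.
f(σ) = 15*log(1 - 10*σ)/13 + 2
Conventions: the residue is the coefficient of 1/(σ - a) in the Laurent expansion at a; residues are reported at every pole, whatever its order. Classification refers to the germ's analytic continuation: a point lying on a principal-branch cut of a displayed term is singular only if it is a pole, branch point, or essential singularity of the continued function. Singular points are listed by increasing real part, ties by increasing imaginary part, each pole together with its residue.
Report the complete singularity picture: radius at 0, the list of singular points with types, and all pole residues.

Radius of convergence at 0: 1/10.
At 1/10: a logarithmic branch point.

Branch term (15/13)*log(1 - σ/(1/10)): its argument vanishes at σ = 1/10, a logarithmic branch point, modulus 1/10.
The radius of convergence is the smallest modulus among the singular points: 1/10.


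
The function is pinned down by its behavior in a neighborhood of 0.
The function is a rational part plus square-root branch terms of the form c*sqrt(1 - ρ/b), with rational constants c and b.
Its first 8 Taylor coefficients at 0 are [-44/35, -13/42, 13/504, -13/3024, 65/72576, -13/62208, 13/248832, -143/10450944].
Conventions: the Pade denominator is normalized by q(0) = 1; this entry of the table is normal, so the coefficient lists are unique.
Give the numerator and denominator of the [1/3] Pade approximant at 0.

Taylor coefficients needed (read off): a_0 = -44/35, a_1 = -13/42, a_2 = 13/504, a_3 = -13/3024, a_4 = 65/72576.
Write the denominator as Q(ρ) = 1 + q1*ρ + q2*ρ^2 + q3*ρ^3. Requiring Q*f - P = O(ρ^5) with deg P <= 1 kills the coefficients of ρ^2..ρ^4 in Q*f:
  ρ^2: a_2 + q1*a_1 + q2*a_0 = 0, i.e. 13/504 + (-13/42)*q1 + (-44/35)*q2 = 0.
  ρ^3: a_3 + q1*a_2 + q2*a_1 + q3*a_0 = 0, i.e. -13/3024 + (13/504)*q1 + (-13/42)*q2 + (-44/35)*q3 = 0.
  ρ^4: a_4 + q1*a_3 + q2*a_2 + q3*a_1 = 0, i.e. 65/72576 + (-13/3024)*q1 + (13/504)*q2 + (-13/42)*q3 = 0.
Solving this linear system: q1 = 3645/32212, q2 = -8515/1159632, q3 = 1235/1739448.
The numerator is Q*f truncated at degree 1: P0 = a_0 = -44/35; P1 = a_1 + q1*a_0 = -21829/48318.

The Pade approximant has numerator coefficients [-44/35, -21829/48318]; denominator coefficients [1, 3645/32212, -8515/1159632, 1235/1739448].


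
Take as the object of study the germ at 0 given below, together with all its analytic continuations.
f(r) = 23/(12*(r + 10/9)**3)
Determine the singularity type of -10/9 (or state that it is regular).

The denominator factor r + 10/9 vanishes at -10/9 and appears to the power 3; the numerator there equals 23/12, nonzero, and no other factor vanishes.
Hence a pole whose order is the multiplicity, 3.

The point is a pole of order 3.


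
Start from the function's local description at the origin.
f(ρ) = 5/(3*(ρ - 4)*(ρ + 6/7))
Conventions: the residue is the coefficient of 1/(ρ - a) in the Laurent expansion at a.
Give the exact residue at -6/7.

At the order-1 pole -6/7 set g(ρ) = (ρ - (-6/7))*f(ρ) = 5/(3*(ρ - 4)).
Simple pole: residue = g(a) at a = -6/7, which is -35/102.

The residue is -35/102.


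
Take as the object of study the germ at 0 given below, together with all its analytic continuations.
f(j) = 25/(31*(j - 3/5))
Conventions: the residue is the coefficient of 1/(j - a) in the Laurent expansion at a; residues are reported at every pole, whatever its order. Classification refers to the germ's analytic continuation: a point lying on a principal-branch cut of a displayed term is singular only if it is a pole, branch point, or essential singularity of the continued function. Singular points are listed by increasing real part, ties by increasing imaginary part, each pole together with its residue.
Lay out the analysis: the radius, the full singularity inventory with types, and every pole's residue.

Radius of convergence at 0: 3/5.
At 3/5: a pole of order 1; residue 25/31.

Denominator factor (j - 3/5): pole of order 1 at 3/5, modulus 3/5.
The radius of convergence is the smallest modulus among the singular points: 3/5.
At the order-1 pole 3/5 set g(j) = (j - (3/5))*f(j) = 25/31.
Simple pole: residue = g(a) at a = 3/5, which is 25/31.


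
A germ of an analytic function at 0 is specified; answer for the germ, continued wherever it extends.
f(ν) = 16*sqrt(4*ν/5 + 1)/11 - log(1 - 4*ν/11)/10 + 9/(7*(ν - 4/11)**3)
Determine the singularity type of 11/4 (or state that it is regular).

The term (-1/10)*log(1 - ν/(11/4)) has argument 1 - 11/4/(11/4) = 0 at 11/4: a logarithmic (infinitely-sheeted) branch point; the remaining terms are analytic or single-valued there.

The point is a logarithmic branch point.


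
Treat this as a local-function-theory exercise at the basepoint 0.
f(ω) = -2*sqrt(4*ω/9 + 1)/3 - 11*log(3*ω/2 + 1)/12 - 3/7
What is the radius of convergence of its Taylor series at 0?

Branch term (-2/3)*sqrt(1 - ω/(-9/4)): its argument vanishes at ω = -9/4, a square-root branch point, modulus 9/4.
Branch term (-11/12)*log(1 - ω/(-2/3)): its argument vanishes at ω = -2/3, a logarithmic branch point, modulus 2/3.
The radius of convergence is the smallest modulus among the singular points: 2/3.

The radius of convergence is 2/3.


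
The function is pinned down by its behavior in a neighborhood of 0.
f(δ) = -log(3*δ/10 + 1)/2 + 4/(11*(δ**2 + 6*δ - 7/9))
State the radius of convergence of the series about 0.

The radius of convergence is -3 + (2/3)*sqrt(22).

Denominator factor (δ**2 + 6*δ - 7/9): discriminant 352/9, real irrational roots -3 + (2/3)*sqrt(22) and -3 - (2/3)*sqrt(22); poles of order 1, moduli -3 + (2/3)*sqrt(22) and 3 + (2/3)*sqrt(22).
Branch term (-1/2)*log(1 - δ/(-10/3)): its argument vanishes at δ = -10/3, a logarithmic branch point, modulus 10/3.
The radius of convergence is the smallest modulus among the singular points: -3 + (2/3)*sqrt(22).


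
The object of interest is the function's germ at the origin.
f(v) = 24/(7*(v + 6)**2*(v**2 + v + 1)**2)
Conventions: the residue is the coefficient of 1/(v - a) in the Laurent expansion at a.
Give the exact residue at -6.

At the order-2 pole -6 set g(v) = (v - (-6))^2*f(v) = 24/(7*(v**2 + v + 1)**2).
Order-2 pole: residue = g'(a); g'(-6) = 528/208537, so the residue is 528/208537.

The residue is 528/208537.


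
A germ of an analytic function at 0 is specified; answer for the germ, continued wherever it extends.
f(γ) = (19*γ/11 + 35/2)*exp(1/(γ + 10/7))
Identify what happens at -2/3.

There is no denominator, hence no pole anywhere.
The essential point of exp(1/(γ - (-10/7))) is -10/7, not -2/3.
So the germ continues analytically to -2/3.

The point is a regular point.


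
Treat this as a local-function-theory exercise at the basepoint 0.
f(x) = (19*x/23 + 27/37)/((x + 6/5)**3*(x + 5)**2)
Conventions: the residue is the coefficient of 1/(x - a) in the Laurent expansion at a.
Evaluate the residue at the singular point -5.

At the order-2 pole -5 set g(x) = (x - (-5))^2*f(x) = (19*x/23 + 27/37)/(x + 6/5)**3.
Order-2 pole: residue = g'(a); g'(-5) = 3756625/110903171, so the residue is 3756625/110903171.

The residue is 3756625/110903171.


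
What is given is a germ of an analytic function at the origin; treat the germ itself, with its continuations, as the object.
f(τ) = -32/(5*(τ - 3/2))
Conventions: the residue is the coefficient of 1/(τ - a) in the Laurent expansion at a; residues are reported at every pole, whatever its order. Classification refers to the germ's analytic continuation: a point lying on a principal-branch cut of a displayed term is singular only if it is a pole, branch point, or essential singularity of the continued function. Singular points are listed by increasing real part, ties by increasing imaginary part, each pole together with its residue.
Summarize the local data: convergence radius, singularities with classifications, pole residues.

Radius of convergence at 0: 3/2.
At 3/2: a pole of order 1; residue -32/5.

Denominator factor (τ - 3/2): pole of order 1 at 3/2, modulus 3/2.
The radius of convergence is the smallest modulus among the singular points: 3/2.
At the order-1 pole 3/2 set g(τ) = (τ - (3/2))*f(τ) = -32/5.
Simple pole: residue = g(a) at a = 3/2, which is -32/5.


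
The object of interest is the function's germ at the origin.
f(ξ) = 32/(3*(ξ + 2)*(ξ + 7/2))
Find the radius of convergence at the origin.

Denominator factor (ξ + 7/2): pole of order 1 at -7/2, modulus 7/2.
Denominator factor (ξ + 2): pole of order 1 at -2, modulus 2.
The radius of convergence is the smallest modulus among the singular points: 2.

The radius of convergence is 2.


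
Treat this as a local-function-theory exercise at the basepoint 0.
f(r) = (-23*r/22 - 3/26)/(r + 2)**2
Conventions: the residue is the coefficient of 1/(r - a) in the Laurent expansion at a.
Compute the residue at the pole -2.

The residue is -23/22.

At the order-2 pole -2 set g(r) = (r - (-2))^2*f(r) = -23*r/22 - 3/26.
Order-2 pole: residue = g'(a); g'(-2) = -23/22, so the residue is -23/22.


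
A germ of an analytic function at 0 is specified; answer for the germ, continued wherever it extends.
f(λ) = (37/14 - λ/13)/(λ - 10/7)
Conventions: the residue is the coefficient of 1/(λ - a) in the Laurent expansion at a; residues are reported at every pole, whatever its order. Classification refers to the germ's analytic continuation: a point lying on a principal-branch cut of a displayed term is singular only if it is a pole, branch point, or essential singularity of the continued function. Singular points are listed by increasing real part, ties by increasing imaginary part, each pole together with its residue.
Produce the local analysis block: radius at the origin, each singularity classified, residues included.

Denominator factor (λ - 10/7): pole of order 1 at 10/7, modulus 10/7.
The radius of convergence is the smallest modulus among the singular points: 10/7.
At the order-1 pole 10/7 set g(λ) = (λ - (10/7))*f(λ) = 37/14 - λ/13.
Simple pole: residue = g(a) at a = 10/7, which is 461/182.

Radius of convergence at 0: 10/7.
At 10/7: a pole of order 1; residue 461/182.


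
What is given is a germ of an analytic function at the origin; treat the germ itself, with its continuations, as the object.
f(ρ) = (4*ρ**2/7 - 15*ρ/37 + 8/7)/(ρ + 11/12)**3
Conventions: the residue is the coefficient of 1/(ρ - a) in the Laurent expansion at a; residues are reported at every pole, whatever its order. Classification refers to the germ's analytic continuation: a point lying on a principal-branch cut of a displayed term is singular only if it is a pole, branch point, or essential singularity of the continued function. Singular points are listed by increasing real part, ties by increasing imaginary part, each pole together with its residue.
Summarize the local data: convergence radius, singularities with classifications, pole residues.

Denominator factor (ρ + 11/12)^3: pole of order 3 at -11/12, modulus 11/12.
The radius of convergence is the smallest modulus among the singular points: 11/12.
At the order-3 pole -11/12 set g(ρ) = (ρ - (-11/12))^3*f(ρ) = 4*ρ**2/7 - 15*ρ/37 + 8/7.
Order-3 pole: residue = g''(a)/2; g''(-11/12) = 8/7, so the residue is 4/7.

Radius of convergence at 0: 11/12.
At -11/12: a pole of order 3; residue 4/7.


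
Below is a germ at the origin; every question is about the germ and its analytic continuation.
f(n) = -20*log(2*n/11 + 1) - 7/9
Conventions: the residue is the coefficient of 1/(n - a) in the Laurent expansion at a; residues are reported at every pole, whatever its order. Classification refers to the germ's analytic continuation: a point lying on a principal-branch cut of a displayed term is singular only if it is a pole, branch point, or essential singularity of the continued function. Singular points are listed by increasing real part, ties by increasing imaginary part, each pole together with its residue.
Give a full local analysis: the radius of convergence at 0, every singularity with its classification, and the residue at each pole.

Branch term (-20)*log(1 - n/(-11/2)): its argument vanishes at n = -11/2, a logarithmic branch point, modulus 11/2.
The radius of convergence is the smallest modulus among the singular points: 11/2.

Radius of convergence at 0: 11/2.
At -11/2: a logarithmic branch point.
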